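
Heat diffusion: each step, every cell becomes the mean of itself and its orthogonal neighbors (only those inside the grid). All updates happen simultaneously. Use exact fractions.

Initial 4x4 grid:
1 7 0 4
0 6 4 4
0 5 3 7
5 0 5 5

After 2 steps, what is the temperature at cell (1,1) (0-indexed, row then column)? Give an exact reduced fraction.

Step 1: cell (1,1) = 22/5
Step 2: cell (1,1) = 317/100
Full grid after step 2:
  95/36 859/240 799/240 67/18
  679/240 317/100 211/50 467/120
  523/240 73/20 19/5 599/120
  95/36 43/15 131/30 41/9

Answer: 317/100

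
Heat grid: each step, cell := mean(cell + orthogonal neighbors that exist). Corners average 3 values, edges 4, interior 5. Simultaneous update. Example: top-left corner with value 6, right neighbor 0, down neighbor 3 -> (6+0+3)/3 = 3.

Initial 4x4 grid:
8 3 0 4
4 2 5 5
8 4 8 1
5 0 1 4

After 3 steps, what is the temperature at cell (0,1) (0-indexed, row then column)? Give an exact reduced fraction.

Step 1: cell (0,1) = 13/4
Step 2: cell (0,1) = 297/80
Step 3: cell (0,1) = 1891/480
Full grid after step 3:
  197/45 1891/480 2781/800 83/24
  2213/480 506/125 3779/1000 2841/800
  31763/7200 493/120 1793/500 2913/800
  4507/1080 26003/7200 8249/2400 193/60

Answer: 1891/480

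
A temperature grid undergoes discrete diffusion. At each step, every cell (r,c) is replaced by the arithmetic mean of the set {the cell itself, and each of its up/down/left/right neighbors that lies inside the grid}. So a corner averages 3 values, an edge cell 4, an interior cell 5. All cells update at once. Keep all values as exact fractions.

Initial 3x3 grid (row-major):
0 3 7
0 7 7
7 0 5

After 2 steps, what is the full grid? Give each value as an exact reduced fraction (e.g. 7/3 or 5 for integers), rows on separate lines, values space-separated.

After step 1:
  1 17/4 17/3
  7/2 17/5 13/2
  7/3 19/4 4
After step 2:
  35/12 859/240 197/36
  307/120 112/25 587/120
  127/36 869/240 61/12

Answer: 35/12 859/240 197/36
307/120 112/25 587/120
127/36 869/240 61/12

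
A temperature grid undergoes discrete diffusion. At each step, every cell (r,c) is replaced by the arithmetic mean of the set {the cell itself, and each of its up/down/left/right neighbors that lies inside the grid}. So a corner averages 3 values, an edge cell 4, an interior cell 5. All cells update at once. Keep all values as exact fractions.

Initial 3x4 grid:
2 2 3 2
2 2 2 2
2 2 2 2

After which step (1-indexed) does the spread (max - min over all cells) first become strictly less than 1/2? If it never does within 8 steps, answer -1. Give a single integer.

Answer: 1

Derivation:
Step 1: max=7/3, min=2, spread=1/3
  -> spread < 1/2 first at step 1
Step 2: max=271/120, min=2, spread=31/120
Step 3: max=2371/1080, min=2, spread=211/1080
Step 4: max=232897/108000, min=3647/1800, spread=14077/108000
Step 5: max=2084407/972000, min=219683/108000, spread=5363/48600
Step 6: max=62060809/29160000, min=122869/60000, spread=93859/1166400
Step 7: max=3709474481/1749600000, min=199736467/97200000, spread=4568723/69984000
Step 8: max=221732435629/104976000000, min=6013618889/2916000000, spread=8387449/167961600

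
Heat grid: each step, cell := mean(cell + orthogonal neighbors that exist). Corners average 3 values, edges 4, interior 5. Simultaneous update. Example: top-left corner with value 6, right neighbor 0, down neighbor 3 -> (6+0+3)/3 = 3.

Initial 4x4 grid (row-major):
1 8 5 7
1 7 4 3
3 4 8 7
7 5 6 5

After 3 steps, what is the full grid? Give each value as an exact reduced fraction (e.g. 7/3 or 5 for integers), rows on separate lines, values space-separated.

Answer: 2237/540 34001/7200 169/32 3883/720
29951/7200 7151/1500 10661/2000 263/48
2137/480 10101/2000 5539/1000 6791/1200
387/80 211/40 3433/600 2093/360

Derivation:
After step 1:
  10/3 21/4 6 5
  3 24/5 27/5 21/4
  15/4 27/5 29/5 23/4
  5 11/2 6 6
After step 2:
  139/36 1163/240 433/80 65/12
  893/240 477/100 109/20 107/20
  343/80 101/20 567/100 57/10
  19/4 219/40 233/40 71/12
After step 3:
  2237/540 34001/7200 169/32 3883/720
  29951/7200 7151/1500 10661/2000 263/48
  2137/480 10101/2000 5539/1000 6791/1200
  387/80 211/40 3433/600 2093/360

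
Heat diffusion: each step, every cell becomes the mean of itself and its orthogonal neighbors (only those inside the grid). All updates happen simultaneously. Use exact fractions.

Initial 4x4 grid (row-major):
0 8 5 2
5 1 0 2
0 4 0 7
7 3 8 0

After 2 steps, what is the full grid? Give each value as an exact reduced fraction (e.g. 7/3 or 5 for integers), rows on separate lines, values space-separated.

Answer: 28/9 911/240 237/80 19/6
403/120 59/25 31/10 12/5
313/120 37/10 12/5 69/20
77/18 791/240 341/80 10/3

Derivation:
After step 1:
  13/3 7/2 15/4 3
  3/2 18/5 8/5 11/4
  4 8/5 19/5 9/4
  10/3 11/2 11/4 5
After step 2:
  28/9 911/240 237/80 19/6
  403/120 59/25 31/10 12/5
  313/120 37/10 12/5 69/20
  77/18 791/240 341/80 10/3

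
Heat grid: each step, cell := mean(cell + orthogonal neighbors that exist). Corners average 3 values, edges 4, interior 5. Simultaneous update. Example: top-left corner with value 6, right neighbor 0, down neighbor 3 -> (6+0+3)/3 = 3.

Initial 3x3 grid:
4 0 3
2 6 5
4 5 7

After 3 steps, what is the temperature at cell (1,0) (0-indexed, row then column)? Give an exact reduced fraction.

Answer: 6799/1800

Derivation:
Step 1: cell (1,0) = 4
Step 2: cell (1,0) = 199/60
Step 3: cell (1,0) = 6799/1800
Full grid after step 3:
  2227/720 50417/14400 3923/1080
  6799/1800 971/250 64117/14400
  4433/1080 33821/7200 10351/2160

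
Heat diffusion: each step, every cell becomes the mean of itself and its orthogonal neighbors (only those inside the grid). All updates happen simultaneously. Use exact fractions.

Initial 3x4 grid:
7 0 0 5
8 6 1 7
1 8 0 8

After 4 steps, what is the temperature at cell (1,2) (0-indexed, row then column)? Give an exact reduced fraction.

Step 1: cell (1,2) = 14/5
Step 2: cell (1,2) = 92/25
Step 3: cell (1,2) = 469/125
Step 4: cell (1,2) = 473641/120000
Full grid after step 4:
  5803/1350 31699/8000 261431/72000 159871/43200
  1970711/432000 23357/5625 473641/120000 1135309/288000
  301519/64800 239437/54000 1568/375 182821/43200

Answer: 473641/120000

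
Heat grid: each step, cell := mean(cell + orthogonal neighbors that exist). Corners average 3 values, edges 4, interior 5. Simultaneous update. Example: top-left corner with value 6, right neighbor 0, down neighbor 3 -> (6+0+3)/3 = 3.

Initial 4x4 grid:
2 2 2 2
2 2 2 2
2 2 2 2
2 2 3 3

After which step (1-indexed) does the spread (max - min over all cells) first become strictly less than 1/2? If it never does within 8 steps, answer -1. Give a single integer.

Step 1: max=8/3, min=2, spread=2/3
Step 2: max=89/36, min=2, spread=17/36
  -> spread < 1/2 first at step 2
Step 3: max=322/135, min=2, spread=52/135
Step 4: max=4691/2025, min=2, spread=641/2025
Step 5: max=276301/121500, min=18079/9000, spread=64469/243000
Step 6: max=32659831/14580000, min=1089529/540000, spread=810637/3645000
Step 7: max=969081073/437400000, min=2190953/1080000, spread=20436277/109350000
Step 8: max=28813353403/13122000000, min=198168241/97200000, spread=515160217/3280500000

Answer: 2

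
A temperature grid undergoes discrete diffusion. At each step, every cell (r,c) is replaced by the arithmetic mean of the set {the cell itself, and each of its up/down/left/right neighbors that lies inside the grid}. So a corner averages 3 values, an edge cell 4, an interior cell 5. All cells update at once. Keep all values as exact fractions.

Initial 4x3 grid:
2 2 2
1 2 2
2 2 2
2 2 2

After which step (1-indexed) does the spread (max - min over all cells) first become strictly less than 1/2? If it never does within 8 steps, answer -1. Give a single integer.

Answer: 1

Derivation:
Step 1: max=2, min=5/3, spread=1/3
  -> spread < 1/2 first at step 1
Step 2: max=2, min=209/120, spread=31/120
Step 3: max=2, min=1949/1080, spread=211/1080
Step 4: max=3553/1800, min=199103/108000, spread=14077/108000
Step 5: max=212317/108000, min=1803593/972000, spread=5363/48600
Step 6: max=117131/60000, min=54579191/29160000, spread=93859/1166400
Step 7: max=189063533/97200000, min=3288925519/1749600000, spread=4568723/69984000
Step 8: max=5650381111/2916000000, min=198171564371/104976000000, spread=8387449/167961600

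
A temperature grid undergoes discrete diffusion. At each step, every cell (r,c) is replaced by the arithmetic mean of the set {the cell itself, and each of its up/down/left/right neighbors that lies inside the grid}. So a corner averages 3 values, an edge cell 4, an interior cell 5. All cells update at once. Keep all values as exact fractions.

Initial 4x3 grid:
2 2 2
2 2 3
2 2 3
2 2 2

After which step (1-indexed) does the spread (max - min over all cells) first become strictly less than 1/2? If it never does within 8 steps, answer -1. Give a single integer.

Step 1: max=5/2, min=2, spread=1/2
Step 2: max=143/60, min=2, spread=23/60
  -> spread < 1/2 first at step 2
Step 3: max=4151/1800, min=371/180, spread=49/200
Step 4: max=61171/27000, min=5651/2700, spread=4661/27000
Step 5: max=1812307/810000, min=285697/135000, spread=157/1296
Step 6: max=107832413/48600000, min=5756141/2700000, spread=1351/15552
Step 7: max=3215911721/1458000000, min=260423633/121500000, spread=5813/93312
Step 8: max=48038688391/21870000000, min=15687219047/7290000000, spread=6253/139968

Answer: 2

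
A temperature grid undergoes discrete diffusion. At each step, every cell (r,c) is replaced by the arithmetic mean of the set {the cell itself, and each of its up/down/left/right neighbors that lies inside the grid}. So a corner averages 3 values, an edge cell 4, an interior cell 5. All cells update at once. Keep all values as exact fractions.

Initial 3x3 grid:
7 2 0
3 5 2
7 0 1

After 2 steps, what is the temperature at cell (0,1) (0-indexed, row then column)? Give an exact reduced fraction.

Answer: 337/120

Derivation:
Step 1: cell (0,1) = 7/2
Step 2: cell (0,1) = 337/120
Full grid after step 2:
  13/3 337/120 41/18
  457/120 333/100 101/60
  145/36 599/240 25/12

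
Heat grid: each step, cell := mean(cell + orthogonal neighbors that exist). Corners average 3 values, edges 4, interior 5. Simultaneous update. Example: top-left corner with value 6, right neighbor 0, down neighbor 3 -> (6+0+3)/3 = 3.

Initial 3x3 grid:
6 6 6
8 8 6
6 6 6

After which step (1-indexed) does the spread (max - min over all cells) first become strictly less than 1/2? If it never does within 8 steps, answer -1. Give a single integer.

Step 1: max=7, min=6, spread=1
Step 2: max=407/60, min=253/40, spread=11/24
  -> spread < 1/2 first at step 2
Step 3: max=24199/3600, min=383/60, spread=1219/3600
Step 4: max=1436603/216000, min=308759/48000, spread=755/3456
Step 5: max=85865491/12960000, min=55920119/8640000, spread=6353/41472
Step 6: max=5130658127/777600000, min=3364677293/518400000, spread=53531/497664
Step 7: max=307176444319/46656000000, min=7497614173/1152000000, spread=450953/5971968
Step 8: max=18396509793443/2799360000000, min=12165406450837/1866240000000, spread=3799043/71663616

Answer: 2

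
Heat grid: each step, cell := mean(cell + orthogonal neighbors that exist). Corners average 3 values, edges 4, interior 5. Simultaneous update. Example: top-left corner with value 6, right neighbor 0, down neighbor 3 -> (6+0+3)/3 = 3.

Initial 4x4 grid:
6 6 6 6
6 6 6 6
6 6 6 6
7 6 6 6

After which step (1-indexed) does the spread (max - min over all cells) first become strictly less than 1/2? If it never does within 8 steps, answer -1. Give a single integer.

Answer: 1

Derivation:
Step 1: max=19/3, min=6, spread=1/3
  -> spread < 1/2 first at step 1
Step 2: max=113/18, min=6, spread=5/18
Step 3: max=1337/216, min=6, spread=41/216
Step 4: max=39923/6480, min=6, spread=1043/6480
Step 5: max=1191953/194400, min=6, spread=25553/194400
Step 6: max=35663459/5832000, min=108079/18000, spread=645863/5832000
Step 7: max=1067401691/174960000, min=720971/120000, spread=16225973/174960000
Step 8: max=31970277983/5248800000, min=324701/54000, spread=409340783/5248800000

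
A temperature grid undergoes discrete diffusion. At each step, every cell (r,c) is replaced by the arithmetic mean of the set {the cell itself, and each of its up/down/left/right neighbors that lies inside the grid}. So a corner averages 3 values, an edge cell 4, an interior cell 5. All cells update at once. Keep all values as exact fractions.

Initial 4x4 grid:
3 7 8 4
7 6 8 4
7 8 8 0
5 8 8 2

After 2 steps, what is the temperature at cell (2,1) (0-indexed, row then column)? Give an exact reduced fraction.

Step 1: cell (2,1) = 37/5
Step 2: cell (2,1) = 7
Full grid after step 2:
  209/36 1537/240 1493/240 193/36
  761/120 663/100 623/100 589/120
  797/120 7 153/25 517/120
  62/9 1669/240 1409/240 40/9

Answer: 7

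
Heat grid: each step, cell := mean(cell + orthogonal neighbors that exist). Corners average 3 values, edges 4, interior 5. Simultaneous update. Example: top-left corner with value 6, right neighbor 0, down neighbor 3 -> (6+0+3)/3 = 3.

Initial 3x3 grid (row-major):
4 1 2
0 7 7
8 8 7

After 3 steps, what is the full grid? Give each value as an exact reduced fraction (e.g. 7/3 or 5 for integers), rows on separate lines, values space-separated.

Answer: 7681/2160 3199/800 9161/2160
22169/4800 14417/3000 77507/14400
11621/2160 43441/7200 13181/2160

Derivation:
After step 1:
  5/3 7/2 10/3
  19/4 23/5 23/4
  16/3 15/2 22/3
After step 2:
  119/36 131/40 151/36
  327/80 261/50 1261/240
  211/36 743/120 247/36
After step 3:
  7681/2160 3199/800 9161/2160
  22169/4800 14417/3000 77507/14400
  11621/2160 43441/7200 13181/2160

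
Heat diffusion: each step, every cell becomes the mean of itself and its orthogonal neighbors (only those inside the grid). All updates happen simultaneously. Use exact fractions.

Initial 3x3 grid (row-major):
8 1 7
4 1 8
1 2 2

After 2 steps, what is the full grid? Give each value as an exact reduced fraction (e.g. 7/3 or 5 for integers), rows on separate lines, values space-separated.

After step 1:
  13/3 17/4 16/3
  7/2 16/5 9/2
  7/3 3/2 4
After step 2:
  145/36 1027/240 169/36
  401/120 339/100 511/120
  22/9 331/120 10/3

Answer: 145/36 1027/240 169/36
401/120 339/100 511/120
22/9 331/120 10/3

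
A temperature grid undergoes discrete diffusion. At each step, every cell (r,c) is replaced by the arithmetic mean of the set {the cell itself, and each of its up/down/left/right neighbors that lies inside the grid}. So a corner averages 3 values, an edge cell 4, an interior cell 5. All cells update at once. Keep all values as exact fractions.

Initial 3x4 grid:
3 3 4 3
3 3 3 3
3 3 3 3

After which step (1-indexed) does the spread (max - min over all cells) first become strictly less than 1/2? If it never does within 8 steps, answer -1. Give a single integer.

Answer: 1

Derivation:
Step 1: max=10/3, min=3, spread=1/3
  -> spread < 1/2 first at step 1
Step 2: max=391/120, min=3, spread=31/120
Step 3: max=3451/1080, min=3, spread=211/1080
Step 4: max=340897/108000, min=5447/1800, spread=14077/108000
Step 5: max=3056407/972000, min=327683/108000, spread=5363/48600
Step 6: max=91220809/29160000, min=182869/60000, spread=93859/1166400
Step 7: max=5459074481/1749600000, min=296936467/97200000, spread=4568723/69984000
Step 8: max=326708435629/104976000000, min=8929618889/2916000000, spread=8387449/167961600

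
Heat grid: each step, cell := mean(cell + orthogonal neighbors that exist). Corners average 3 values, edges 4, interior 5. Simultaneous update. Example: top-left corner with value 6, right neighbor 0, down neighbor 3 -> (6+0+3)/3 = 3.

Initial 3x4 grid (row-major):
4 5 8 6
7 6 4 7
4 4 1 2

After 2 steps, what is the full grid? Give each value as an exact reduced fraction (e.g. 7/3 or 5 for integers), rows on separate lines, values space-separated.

After step 1:
  16/3 23/4 23/4 7
  21/4 26/5 26/5 19/4
  5 15/4 11/4 10/3
After step 2:
  49/9 661/120 237/40 35/6
  1247/240 503/100 473/100 1217/240
  14/3 167/40 451/120 65/18

Answer: 49/9 661/120 237/40 35/6
1247/240 503/100 473/100 1217/240
14/3 167/40 451/120 65/18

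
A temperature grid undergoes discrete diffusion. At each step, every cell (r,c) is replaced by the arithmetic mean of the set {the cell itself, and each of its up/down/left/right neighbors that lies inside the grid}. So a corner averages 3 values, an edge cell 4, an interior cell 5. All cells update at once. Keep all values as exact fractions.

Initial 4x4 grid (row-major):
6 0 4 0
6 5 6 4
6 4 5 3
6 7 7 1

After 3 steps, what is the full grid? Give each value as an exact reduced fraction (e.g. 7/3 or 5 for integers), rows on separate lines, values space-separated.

Answer: 173/40 9793/2400 4967/1440 7003/2160
11933/2400 897/200 24409/6000 2527/720
39191/7200 31343/6000 13541/3000 14351/3600
12509/2160 4897/900 2167/450 913/216

Derivation:
After step 1:
  4 15/4 5/2 8/3
  23/4 21/5 24/5 13/4
  11/2 27/5 5 13/4
  19/3 6 5 11/3
After step 2:
  9/2 289/80 823/240 101/36
  389/80 239/50 79/20 419/120
  1379/240 261/50 469/100 91/24
  107/18 341/60 59/12 143/36
After step 3:
  173/40 9793/2400 4967/1440 7003/2160
  11933/2400 897/200 24409/6000 2527/720
  39191/7200 31343/6000 13541/3000 14351/3600
  12509/2160 4897/900 2167/450 913/216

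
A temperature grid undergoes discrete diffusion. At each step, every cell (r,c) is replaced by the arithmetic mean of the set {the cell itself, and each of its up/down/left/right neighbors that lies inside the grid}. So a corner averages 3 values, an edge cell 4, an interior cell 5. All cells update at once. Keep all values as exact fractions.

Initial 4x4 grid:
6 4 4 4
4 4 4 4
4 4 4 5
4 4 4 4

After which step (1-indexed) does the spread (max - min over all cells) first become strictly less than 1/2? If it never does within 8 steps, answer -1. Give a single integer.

Step 1: max=14/3, min=4, spread=2/3
Step 2: max=41/9, min=4, spread=5/9
Step 3: max=473/108, min=97/24, spread=73/216
  -> spread < 1/2 first at step 3
Step 4: max=14003/3240, min=14639/3600, spread=8279/32400
Step 5: max=2076031/486000, min=441773/108000, spread=35221/194400
Step 6: max=15467647/3645000, min=13303807/3240000, spread=4006913/29160000
Step 7: max=14774441/3499200, min=1000409113/243000000, spread=28792951/273375000
Step 8: max=1104275189/262440000, min=60144921257/14580000000, spread=10833303187/131220000000

Answer: 3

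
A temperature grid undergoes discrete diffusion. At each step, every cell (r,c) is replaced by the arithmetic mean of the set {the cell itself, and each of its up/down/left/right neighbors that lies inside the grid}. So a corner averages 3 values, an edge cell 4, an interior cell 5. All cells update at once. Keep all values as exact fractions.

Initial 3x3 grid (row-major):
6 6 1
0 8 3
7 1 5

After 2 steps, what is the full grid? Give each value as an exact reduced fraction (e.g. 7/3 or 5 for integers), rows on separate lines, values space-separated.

After step 1:
  4 21/4 10/3
  21/4 18/5 17/4
  8/3 21/4 3
After step 2:
  29/6 971/240 77/18
  931/240 118/25 851/240
  79/18 871/240 25/6

Answer: 29/6 971/240 77/18
931/240 118/25 851/240
79/18 871/240 25/6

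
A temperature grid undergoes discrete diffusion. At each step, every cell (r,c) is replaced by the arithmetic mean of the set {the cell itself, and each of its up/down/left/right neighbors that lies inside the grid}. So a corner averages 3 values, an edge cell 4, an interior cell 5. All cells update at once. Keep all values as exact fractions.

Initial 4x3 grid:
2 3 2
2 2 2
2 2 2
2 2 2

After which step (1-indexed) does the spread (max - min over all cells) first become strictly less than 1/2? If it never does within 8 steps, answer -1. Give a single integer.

Step 1: max=7/3, min=2, spread=1/3
  -> spread < 1/2 first at step 1
Step 2: max=547/240, min=2, spread=67/240
Step 3: max=4757/2160, min=2, spread=437/2160
Step 4: max=1885531/864000, min=2009/1000, spread=29951/172800
Step 5: max=16767821/7776000, min=6829/3375, spread=206761/1555200
Step 6: max=6676995571/3110400000, min=10965671/5400000, spread=14430763/124416000
Step 7: max=398355741689/186624000000, min=881652727/432000000, spread=139854109/1492992000
Step 8: max=23817351890251/11197440000000, min=79611228977/38880000000, spread=7114543559/89579520000

Answer: 1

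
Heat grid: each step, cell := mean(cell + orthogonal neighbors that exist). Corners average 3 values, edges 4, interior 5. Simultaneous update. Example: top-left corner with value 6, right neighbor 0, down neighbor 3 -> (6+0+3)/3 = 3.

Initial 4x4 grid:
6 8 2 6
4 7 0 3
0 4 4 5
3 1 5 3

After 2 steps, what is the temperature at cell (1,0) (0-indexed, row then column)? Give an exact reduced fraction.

Step 1: cell (1,0) = 17/4
Step 2: cell (1,0) = 22/5
Full grid after step 2:
  16/3 407/80 997/240 67/18
  22/5 21/5 189/50 847/240
  173/60 87/25 17/5 911/240
  22/9 331/120 433/120 34/9

Answer: 22/5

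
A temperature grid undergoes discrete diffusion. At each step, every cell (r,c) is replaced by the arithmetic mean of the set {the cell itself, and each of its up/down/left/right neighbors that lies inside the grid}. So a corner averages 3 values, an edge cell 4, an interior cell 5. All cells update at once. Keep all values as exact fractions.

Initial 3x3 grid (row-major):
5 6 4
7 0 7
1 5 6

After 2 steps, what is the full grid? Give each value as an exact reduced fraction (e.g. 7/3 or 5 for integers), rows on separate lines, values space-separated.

Answer: 13/3 245/48 41/9
223/48 77/20 251/48
127/36 55/12 53/12

Derivation:
After step 1:
  6 15/4 17/3
  13/4 5 17/4
  13/3 3 6
After step 2:
  13/3 245/48 41/9
  223/48 77/20 251/48
  127/36 55/12 53/12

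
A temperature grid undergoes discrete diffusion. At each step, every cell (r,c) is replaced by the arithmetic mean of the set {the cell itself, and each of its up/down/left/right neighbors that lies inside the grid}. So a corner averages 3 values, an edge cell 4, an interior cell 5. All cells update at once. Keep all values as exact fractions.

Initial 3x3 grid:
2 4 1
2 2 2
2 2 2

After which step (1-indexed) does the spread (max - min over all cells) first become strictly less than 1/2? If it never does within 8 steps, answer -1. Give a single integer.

Answer: 2

Derivation:
Step 1: max=8/3, min=7/4, spread=11/12
Step 2: max=193/80, min=23/12, spread=119/240
  -> spread < 1/2 first at step 2
Step 3: max=5029/2160, min=2429/1200, spread=821/2700
Step 4: max=645577/288000, min=88231/43200, spread=172111/864000
Step 5: max=17323621/7776000, min=5415457/2592000, spread=4309/31104
Step 6: max=1025303987/466560000, min=108881693/51840000, spread=36295/373248
Step 7: max=61224623989/27993600000, min=19771180913/9331200000, spread=305773/4478976
Step 8: max=3652980987683/1679616000000, min=1190827506311/559872000000, spread=2575951/53747712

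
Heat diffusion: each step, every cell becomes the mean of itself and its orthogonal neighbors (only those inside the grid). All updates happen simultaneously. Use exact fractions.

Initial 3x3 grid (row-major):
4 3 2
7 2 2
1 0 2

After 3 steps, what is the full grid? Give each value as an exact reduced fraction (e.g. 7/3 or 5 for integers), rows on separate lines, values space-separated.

After step 1:
  14/3 11/4 7/3
  7/2 14/5 2
  8/3 5/4 4/3
After step 2:
  131/36 251/80 85/36
  409/120 123/50 127/60
  89/36 161/80 55/36
After step 3:
  7333/2160 4639/1600 5483/2160
  21563/7200 2627/1000 7619/3600
  5683/2160 3389/1600 4073/2160

Answer: 7333/2160 4639/1600 5483/2160
21563/7200 2627/1000 7619/3600
5683/2160 3389/1600 4073/2160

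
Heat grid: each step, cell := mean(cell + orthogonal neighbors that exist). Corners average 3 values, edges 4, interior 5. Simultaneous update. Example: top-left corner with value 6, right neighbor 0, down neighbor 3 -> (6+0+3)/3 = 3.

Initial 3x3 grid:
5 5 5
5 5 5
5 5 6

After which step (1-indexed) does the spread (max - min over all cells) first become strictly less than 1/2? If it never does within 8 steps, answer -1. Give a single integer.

Answer: 1

Derivation:
Step 1: max=16/3, min=5, spread=1/3
  -> spread < 1/2 first at step 1
Step 2: max=95/18, min=5, spread=5/18
Step 3: max=1121/216, min=5, spread=41/216
Step 4: max=66931/12960, min=1811/360, spread=347/2592
Step 5: max=3994937/777600, min=18157/3600, spread=2921/31104
Step 6: max=239108539/46656000, min=2185483/432000, spread=24611/373248
Step 7: max=14315522033/2799360000, min=49256741/9720000, spread=207329/4478976
Step 8: max=857837952451/167961600000, min=2630801599/518400000, spread=1746635/53747712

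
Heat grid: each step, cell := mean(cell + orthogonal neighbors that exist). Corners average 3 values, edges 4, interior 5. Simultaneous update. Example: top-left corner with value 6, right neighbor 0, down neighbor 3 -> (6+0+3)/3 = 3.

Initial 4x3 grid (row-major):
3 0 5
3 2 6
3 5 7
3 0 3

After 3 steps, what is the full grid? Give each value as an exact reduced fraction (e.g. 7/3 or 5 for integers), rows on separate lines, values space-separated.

Answer: 1949/720 22231/7200 7807/2160
6937/2400 1273/375 28111/7200
2429/800 20423/6000 28661/7200
128/45 46867/14400 1961/540

Derivation:
After step 1:
  2 5/2 11/3
  11/4 16/5 5
  7/2 17/5 21/4
  2 11/4 10/3
After step 2:
  29/12 341/120 67/18
  229/80 337/100 1027/240
  233/80 181/50 1019/240
  11/4 689/240 34/9
After step 3:
  1949/720 22231/7200 7807/2160
  6937/2400 1273/375 28111/7200
  2429/800 20423/6000 28661/7200
  128/45 46867/14400 1961/540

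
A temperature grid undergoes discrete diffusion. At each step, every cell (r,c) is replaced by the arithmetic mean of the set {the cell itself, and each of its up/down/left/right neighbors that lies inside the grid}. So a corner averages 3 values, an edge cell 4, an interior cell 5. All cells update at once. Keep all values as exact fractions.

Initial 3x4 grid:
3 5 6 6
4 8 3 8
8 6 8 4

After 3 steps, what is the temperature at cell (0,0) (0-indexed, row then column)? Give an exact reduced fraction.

Answer: 3659/720

Derivation:
Step 1: cell (0,0) = 4
Step 2: cell (0,0) = 61/12
Step 3: cell (0,0) = 3659/720
Full grid after step 3:
  3659/720 1103/200 19769/3600 12871/2160
  9139/1600 693/125 18187/3000 83221/14400
  2117/360 15011/2400 42613/7200 1667/270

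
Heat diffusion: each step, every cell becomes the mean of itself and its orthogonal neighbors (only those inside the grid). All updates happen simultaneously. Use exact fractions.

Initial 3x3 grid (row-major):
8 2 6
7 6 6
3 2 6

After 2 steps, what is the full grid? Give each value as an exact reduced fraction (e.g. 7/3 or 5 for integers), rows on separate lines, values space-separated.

Answer: 103/18 613/120 97/18
76/15 527/100 299/60
19/4 1051/240 179/36

Derivation:
After step 1:
  17/3 11/2 14/3
  6 23/5 6
  4 17/4 14/3
After step 2:
  103/18 613/120 97/18
  76/15 527/100 299/60
  19/4 1051/240 179/36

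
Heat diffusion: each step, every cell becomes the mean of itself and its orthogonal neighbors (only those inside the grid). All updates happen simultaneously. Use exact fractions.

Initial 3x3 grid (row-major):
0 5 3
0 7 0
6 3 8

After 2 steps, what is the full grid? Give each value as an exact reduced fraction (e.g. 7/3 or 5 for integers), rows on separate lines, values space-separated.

Answer: 26/9 133/48 131/36
131/48 41/10 83/24
49/12 47/12 85/18

Derivation:
After step 1:
  5/3 15/4 8/3
  13/4 3 9/2
  3 6 11/3
After step 2:
  26/9 133/48 131/36
  131/48 41/10 83/24
  49/12 47/12 85/18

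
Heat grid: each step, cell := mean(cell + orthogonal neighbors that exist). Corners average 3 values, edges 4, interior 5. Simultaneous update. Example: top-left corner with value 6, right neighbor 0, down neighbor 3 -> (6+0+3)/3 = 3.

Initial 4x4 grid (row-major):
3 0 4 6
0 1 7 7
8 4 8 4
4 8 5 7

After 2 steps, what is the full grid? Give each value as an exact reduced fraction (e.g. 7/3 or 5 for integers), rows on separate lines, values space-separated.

Answer: 2 193/80 1039/240 191/36
13/5 93/25 473/100 707/120
73/15 461/100 303/50 703/120
191/36 1483/240 1391/240 113/18

Derivation:
After step 1:
  1 2 17/4 17/3
  3 12/5 27/5 6
  4 29/5 28/5 13/2
  20/3 21/4 7 16/3
After step 2:
  2 193/80 1039/240 191/36
  13/5 93/25 473/100 707/120
  73/15 461/100 303/50 703/120
  191/36 1483/240 1391/240 113/18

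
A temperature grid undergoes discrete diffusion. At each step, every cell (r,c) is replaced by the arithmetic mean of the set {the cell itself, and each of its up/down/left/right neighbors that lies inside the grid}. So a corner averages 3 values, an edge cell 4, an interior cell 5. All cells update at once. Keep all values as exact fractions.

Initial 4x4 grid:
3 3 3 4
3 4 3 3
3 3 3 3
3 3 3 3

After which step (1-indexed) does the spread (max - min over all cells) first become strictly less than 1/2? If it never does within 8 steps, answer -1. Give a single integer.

Answer: 1

Derivation:
Step 1: max=10/3, min=3, spread=1/3
  -> spread < 1/2 first at step 1
Step 2: max=59/18, min=3, spread=5/18
Step 3: max=7007/2160, min=145/48, spread=241/1080
Step 4: max=208349/64800, min=36499/12000, spread=3517/20250
Step 5: max=6223079/1944000, min=220291/72000, spread=137611/972000
Step 6: max=37156573/11664000, min=442021/144000, spread=169109/1458000
Step 7: max=5556420827/1749600000, min=997709843/324000000, spread=421969187/4374000000
Step 8: max=166201168889/52488000000, min=30005627243/9720000000, spread=5213477221/65610000000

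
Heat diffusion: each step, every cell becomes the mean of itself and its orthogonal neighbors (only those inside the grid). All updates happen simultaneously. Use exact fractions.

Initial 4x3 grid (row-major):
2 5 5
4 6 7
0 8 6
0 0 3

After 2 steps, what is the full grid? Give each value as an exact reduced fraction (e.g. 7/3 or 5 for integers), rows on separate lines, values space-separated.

Answer: 67/18 119/24 97/18
47/12 47/10 71/12
5/2 87/20 19/4
23/12 39/16 47/12

Derivation:
After step 1:
  11/3 9/2 17/3
  3 6 6
  3 4 6
  0 11/4 3
After step 2:
  67/18 119/24 97/18
  47/12 47/10 71/12
  5/2 87/20 19/4
  23/12 39/16 47/12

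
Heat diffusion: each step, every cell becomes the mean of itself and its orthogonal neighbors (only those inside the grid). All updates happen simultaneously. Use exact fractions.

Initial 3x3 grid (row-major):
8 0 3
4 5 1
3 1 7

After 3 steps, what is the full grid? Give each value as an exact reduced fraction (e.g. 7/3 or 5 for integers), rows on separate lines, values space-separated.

Answer: 641/180 12751/3600 1553/540
1747/450 1579/500 5963/1800
929/270 6463/1800 139/45

Derivation:
After step 1:
  4 4 4/3
  5 11/5 4
  8/3 4 3
After step 2:
  13/3 173/60 28/9
  52/15 96/25 79/30
  35/9 89/30 11/3
After step 3:
  641/180 12751/3600 1553/540
  1747/450 1579/500 5963/1800
  929/270 6463/1800 139/45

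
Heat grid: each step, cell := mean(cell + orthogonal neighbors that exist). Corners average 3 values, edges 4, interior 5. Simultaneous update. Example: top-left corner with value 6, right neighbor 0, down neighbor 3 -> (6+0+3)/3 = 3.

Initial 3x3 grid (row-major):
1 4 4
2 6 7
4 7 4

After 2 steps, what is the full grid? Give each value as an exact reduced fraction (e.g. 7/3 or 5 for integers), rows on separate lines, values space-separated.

After step 1:
  7/3 15/4 5
  13/4 26/5 21/4
  13/3 21/4 6
After step 2:
  28/9 977/240 14/3
  907/240 227/50 429/80
  77/18 1247/240 11/2

Answer: 28/9 977/240 14/3
907/240 227/50 429/80
77/18 1247/240 11/2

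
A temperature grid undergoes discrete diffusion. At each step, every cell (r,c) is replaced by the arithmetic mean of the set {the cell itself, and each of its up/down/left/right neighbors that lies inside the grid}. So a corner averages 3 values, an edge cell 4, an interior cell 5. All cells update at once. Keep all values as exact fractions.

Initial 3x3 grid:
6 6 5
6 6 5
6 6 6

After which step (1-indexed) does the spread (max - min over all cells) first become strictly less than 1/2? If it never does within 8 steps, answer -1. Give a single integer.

Step 1: max=6, min=16/3, spread=2/3
Step 2: max=6, min=199/36, spread=17/36
  -> spread < 1/2 first at step 2
Step 3: max=1069/180, min=12113/2160, spread=143/432
Step 4: max=15937/2700, min=734851/129600, spread=1205/5184
Step 5: max=422459/72000, min=44356697/7776000, spread=10151/62208
Step 6: max=113630791/19440000, min=2673690859/466560000, spread=85517/746496
Step 7: max=13595046329/2332800000, min=160889209073/27993600000, spread=720431/8957952
Step 8: max=33919838137/5832000000, min=9674081805331/1679616000000, spread=6069221/107495424

Answer: 2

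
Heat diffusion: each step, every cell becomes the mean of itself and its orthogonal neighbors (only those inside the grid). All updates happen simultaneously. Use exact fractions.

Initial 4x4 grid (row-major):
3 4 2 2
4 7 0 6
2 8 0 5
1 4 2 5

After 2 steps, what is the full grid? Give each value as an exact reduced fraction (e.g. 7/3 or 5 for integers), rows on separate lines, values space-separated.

Answer: 35/9 107/30 37/12 103/36
961/240 99/25 317/100 163/48
857/240 193/50 339/100 57/16
59/18 391/120 27/8 43/12

Derivation:
After step 1:
  11/3 4 2 10/3
  4 23/5 3 13/4
  15/4 21/5 3 4
  7/3 15/4 11/4 4
After step 2:
  35/9 107/30 37/12 103/36
  961/240 99/25 317/100 163/48
  857/240 193/50 339/100 57/16
  59/18 391/120 27/8 43/12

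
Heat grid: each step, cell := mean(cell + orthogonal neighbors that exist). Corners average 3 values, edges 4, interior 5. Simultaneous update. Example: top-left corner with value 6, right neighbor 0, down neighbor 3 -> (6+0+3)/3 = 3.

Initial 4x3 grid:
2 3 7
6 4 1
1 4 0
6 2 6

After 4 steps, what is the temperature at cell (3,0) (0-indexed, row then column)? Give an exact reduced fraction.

Step 1: cell (3,0) = 3
Step 2: cell (3,0) = 47/12
Step 3: cell (3,0) = 611/180
Step 4: cell (3,0) = 2773/800
Full grid after step 4:
  57517/16200 191789/54000 220693/64800
  381983/108000 601913/180000 719341/216000
  40507/12000 150847/45000 673501/216000
  2773/800 1401107/432000 51997/16200

Answer: 2773/800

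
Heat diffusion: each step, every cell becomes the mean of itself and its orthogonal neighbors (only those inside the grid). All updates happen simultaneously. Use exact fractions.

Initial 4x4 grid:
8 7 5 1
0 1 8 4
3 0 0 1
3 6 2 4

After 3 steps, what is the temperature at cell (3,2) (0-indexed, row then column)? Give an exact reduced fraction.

Step 1: cell (3,2) = 3
Step 2: cell (3,2) = 617/240
Step 3: cell (3,2) = 19163/7200
Full grid after step 3:
  184/45 843/200 299/72 8321/2160
  511/150 857/250 20519/6000 959/288
  68/25 1113/400 8179/3000 19583/7200
  133/48 6353/2400 19163/7200 2761/1080

Answer: 19163/7200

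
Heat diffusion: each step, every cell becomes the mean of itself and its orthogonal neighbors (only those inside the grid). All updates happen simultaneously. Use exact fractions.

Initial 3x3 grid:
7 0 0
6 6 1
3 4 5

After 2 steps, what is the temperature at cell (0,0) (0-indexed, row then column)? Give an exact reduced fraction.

Step 1: cell (0,0) = 13/3
Step 2: cell (0,0) = 157/36
Full grid after step 2:
  157/36 679/240 79/36
  527/120 393/100 151/60
  43/9 467/120 65/18

Answer: 157/36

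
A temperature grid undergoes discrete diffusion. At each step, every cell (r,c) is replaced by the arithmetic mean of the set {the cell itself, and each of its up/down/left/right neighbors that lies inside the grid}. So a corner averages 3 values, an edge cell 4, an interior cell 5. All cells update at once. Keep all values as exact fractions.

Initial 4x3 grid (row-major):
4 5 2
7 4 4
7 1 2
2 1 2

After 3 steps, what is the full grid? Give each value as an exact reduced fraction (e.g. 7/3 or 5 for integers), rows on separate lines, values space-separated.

After step 1:
  16/3 15/4 11/3
  11/2 21/5 3
  17/4 3 9/4
  10/3 3/2 5/3
After step 2:
  175/36 339/80 125/36
  1157/240 389/100 787/240
  193/48 76/25 119/48
  109/36 19/8 65/36
After step 3:
  5011/1080 19753/4800 989/270
  31667/7200 7707/2000 23617/7200
  26837/7200 3161/1000 19087/7200
  1357/432 6149/2400 959/432

Answer: 5011/1080 19753/4800 989/270
31667/7200 7707/2000 23617/7200
26837/7200 3161/1000 19087/7200
1357/432 6149/2400 959/432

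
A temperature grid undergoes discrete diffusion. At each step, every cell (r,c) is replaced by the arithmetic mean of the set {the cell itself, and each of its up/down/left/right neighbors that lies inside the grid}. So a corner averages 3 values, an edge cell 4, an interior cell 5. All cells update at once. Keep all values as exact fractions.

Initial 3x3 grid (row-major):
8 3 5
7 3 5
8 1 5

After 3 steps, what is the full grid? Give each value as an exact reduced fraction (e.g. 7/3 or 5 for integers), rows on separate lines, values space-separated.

Answer: 3811/720 71131/14400 9593/2160
38303/7200 1742/375 10501/2400
10823/2160 7409/1600 8983/2160

Derivation:
After step 1:
  6 19/4 13/3
  13/2 19/5 9/2
  16/3 17/4 11/3
After step 2:
  23/4 1133/240 163/36
  649/120 119/25 163/40
  193/36 341/80 149/36
After step 3:
  3811/720 71131/14400 9593/2160
  38303/7200 1742/375 10501/2400
  10823/2160 7409/1600 8983/2160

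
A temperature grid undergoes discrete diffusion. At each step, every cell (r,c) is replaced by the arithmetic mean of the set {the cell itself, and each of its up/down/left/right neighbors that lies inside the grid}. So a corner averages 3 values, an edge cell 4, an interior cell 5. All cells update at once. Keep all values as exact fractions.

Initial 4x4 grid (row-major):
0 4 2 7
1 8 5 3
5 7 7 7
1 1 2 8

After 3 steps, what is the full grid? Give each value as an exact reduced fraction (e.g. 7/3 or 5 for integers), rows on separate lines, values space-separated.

After step 1:
  5/3 7/2 9/2 4
  7/2 5 5 11/2
  7/2 28/5 28/5 25/4
  7/3 11/4 9/2 17/3
After step 2:
  26/9 11/3 17/4 14/3
  41/12 113/25 128/25 83/16
  56/15 449/100 539/100 1381/240
  103/36 911/240 1111/240 197/36
After step 3:
  359/108 13793/3600 5311/1200 677/144
  13103/3600 1591/375 9787/2000 12437/2400
  13051/3600 5263/1200 1523/300 39247/7200
  7481/2160 28397/7200 34717/7200 1427/270

Answer: 359/108 13793/3600 5311/1200 677/144
13103/3600 1591/375 9787/2000 12437/2400
13051/3600 5263/1200 1523/300 39247/7200
7481/2160 28397/7200 34717/7200 1427/270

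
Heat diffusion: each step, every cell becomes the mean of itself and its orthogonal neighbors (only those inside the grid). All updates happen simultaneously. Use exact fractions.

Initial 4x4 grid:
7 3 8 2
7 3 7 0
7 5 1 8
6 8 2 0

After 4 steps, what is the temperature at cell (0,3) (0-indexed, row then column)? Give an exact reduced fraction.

Step 1: cell (0,3) = 10/3
Step 2: cell (0,3) = 151/36
Step 3: cell (0,3) = 8603/2160
Step 4: cell (0,3) = 269849/64800
Full grid after step 4:
  174593/32400 1095169/216000 960257/216000 269849/64800
  1189069/216000 448031/90000 792179/180000 417301/108000
  396359/72000 301303/60000 369253/90000 80669/21600
  119173/21600 1223/250 11173/2700 115051/32400

Answer: 269849/64800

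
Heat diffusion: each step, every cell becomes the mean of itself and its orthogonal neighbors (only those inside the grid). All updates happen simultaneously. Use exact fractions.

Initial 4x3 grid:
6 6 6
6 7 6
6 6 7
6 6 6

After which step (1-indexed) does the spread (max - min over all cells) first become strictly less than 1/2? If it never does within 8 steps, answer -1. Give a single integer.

Answer: 2

Derivation:
Step 1: max=13/2, min=6, spread=1/2
Step 2: max=1529/240, min=6, spread=89/240
  -> spread < 1/2 first at step 2
Step 3: max=15107/2400, min=4889/800, spread=11/60
Step 4: max=1351547/216000, min=132217/21600, spread=29377/216000
Step 5: max=1684171/270000, min=3324517/540000, spread=1753/21600
Step 6: max=35827807/5760000, min=239618041/38880000, spread=71029/1244160
Step 7: max=24166716229/3888000000, min=14405823619/2332800000, spread=7359853/182250000
Step 8: max=128770144567/20736000000, min=288305335807/46656000000, spread=45679663/1492992000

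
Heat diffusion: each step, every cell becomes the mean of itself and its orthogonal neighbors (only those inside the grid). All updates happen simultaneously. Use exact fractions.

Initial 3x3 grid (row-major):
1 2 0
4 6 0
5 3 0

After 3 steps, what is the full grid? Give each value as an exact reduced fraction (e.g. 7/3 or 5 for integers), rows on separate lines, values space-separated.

After step 1:
  7/3 9/4 2/3
  4 3 3/2
  4 7/2 1
After step 2:
  103/36 33/16 53/36
  10/3 57/20 37/24
  23/6 23/8 2
After step 3:
  1189/432 2219/960 731/432
  1159/360 1013/400 2831/1440
  241/72 1387/480 77/36

Answer: 1189/432 2219/960 731/432
1159/360 1013/400 2831/1440
241/72 1387/480 77/36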